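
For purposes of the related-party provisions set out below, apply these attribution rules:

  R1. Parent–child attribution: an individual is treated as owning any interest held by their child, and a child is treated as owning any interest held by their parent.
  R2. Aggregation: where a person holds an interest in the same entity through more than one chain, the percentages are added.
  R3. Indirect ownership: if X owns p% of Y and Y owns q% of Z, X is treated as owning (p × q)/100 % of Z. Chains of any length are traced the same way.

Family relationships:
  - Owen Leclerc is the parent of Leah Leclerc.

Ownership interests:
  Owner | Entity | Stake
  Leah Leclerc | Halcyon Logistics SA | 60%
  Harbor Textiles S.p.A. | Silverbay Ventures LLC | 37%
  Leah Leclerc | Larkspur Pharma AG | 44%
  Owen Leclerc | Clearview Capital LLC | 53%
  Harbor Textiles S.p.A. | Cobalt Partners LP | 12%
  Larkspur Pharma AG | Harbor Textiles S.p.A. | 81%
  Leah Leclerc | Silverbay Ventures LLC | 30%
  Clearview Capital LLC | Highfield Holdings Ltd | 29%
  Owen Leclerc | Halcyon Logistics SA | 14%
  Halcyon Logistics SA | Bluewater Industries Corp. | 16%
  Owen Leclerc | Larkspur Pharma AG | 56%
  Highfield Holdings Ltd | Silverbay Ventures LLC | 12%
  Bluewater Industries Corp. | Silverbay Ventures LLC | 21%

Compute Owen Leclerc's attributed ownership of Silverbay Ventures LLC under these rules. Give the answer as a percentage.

By parent–child attribution (R1), Owen Leclerc is treated as also owning Leah Leclerc's interest in Larkspur Pharma AG, giving 56% + 44% = 100%.
By parent–child attribution (R1), Owen Leclerc is treated as also owning Leah Leclerc's interest in Halcyon Logistics SA, giving 14% + 60% = 74%.
By parent–child attribution (R1), Owen Leclerc is treated as owning Leah Leclerc's 30% interest in Silverbay Ventures LLC.
Chain via Larkspur Pharma AG → Harbor Textiles S.p.A. (R3): 100% × 81% × 37% = 29.97% of Silverbay Ventures LLC.
Chain via Halcyon Logistics SA → Bluewater Industries Corp. (R3): 74% × 16% × 21% = 2.4864% of Silverbay Ventures LLC.
Chain via Clearview Capital LLC → Highfield Holdings Ltd (R3): 53% × 29% × 12% = 1.8444% of Silverbay Ventures LLC.
Direct interest in Silverbay Ventures LLC: 30%.
Aggregating (R2): 29.97% + 2.4864% + 1.8444% + 30% = 64.3008%.

64.3008%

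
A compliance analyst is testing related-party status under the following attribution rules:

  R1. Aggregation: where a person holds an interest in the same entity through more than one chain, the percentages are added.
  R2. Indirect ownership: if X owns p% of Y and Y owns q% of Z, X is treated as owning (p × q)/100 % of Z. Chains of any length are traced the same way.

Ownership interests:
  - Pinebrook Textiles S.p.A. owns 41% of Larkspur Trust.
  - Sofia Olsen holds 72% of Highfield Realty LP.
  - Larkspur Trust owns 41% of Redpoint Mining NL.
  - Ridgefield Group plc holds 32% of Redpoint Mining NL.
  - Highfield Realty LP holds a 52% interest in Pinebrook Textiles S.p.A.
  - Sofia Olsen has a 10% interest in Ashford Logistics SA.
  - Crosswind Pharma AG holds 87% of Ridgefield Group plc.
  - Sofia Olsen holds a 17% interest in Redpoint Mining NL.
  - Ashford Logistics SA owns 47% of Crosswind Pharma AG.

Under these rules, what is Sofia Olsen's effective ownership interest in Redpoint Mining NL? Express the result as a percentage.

24.602144%

Chain via Highfield Realty LP → Pinebrook Textiles S.p.A. → Larkspur Trust (R2): 72% × 52% × 41% × 41% = 6.293664% of Redpoint Mining NL.
Chain via Ashford Logistics SA → Crosswind Pharma AG → Ridgefield Group plc (R2): 10% × 47% × 87% × 32% = 1.30848% of Redpoint Mining NL.
Direct interest in Redpoint Mining NL: 17%.
Aggregating (R1): 6.293664% + 1.30848% + 17% = 24.602144%.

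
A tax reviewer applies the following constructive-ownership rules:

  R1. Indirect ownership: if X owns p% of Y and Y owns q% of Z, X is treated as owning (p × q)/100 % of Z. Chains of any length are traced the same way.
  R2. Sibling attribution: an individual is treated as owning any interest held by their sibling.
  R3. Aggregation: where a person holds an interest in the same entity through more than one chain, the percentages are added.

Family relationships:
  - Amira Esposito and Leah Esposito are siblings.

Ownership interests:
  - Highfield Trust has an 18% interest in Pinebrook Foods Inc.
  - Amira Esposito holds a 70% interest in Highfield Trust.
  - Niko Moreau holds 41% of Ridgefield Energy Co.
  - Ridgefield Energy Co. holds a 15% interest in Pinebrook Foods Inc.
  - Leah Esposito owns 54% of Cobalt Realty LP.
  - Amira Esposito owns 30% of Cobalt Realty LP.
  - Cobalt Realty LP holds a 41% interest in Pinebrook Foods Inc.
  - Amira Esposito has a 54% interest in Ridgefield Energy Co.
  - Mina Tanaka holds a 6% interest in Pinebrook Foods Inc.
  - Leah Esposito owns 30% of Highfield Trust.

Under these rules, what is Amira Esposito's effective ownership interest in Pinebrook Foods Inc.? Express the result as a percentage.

By sibling attribution (R2), Amira Esposito is treated as also owning Leah Esposito's interest in Highfield Trust, giving 70% + 30% = 100%.
By sibling attribution (R2), Amira Esposito is treated as also owning Leah Esposito's interest in Cobalt Realty LP, giving 30% + 54% = 84%.
Chain via Highfield Trust (R1): 100% × 18% = 18% of Pinebrook Foods Inc.
Chain via Ridgefield Energy Co. (R1): 54% × 15% = 8.1% of Pinebrook Foods Inc.
Chain via Cobalt Realty LP (R1): 84% × 41% = 34.44% of Pinebrook Foods Inc.
Aggregating (R3): 18% + 8.1% + 34.44% = 60.54%.

60.54%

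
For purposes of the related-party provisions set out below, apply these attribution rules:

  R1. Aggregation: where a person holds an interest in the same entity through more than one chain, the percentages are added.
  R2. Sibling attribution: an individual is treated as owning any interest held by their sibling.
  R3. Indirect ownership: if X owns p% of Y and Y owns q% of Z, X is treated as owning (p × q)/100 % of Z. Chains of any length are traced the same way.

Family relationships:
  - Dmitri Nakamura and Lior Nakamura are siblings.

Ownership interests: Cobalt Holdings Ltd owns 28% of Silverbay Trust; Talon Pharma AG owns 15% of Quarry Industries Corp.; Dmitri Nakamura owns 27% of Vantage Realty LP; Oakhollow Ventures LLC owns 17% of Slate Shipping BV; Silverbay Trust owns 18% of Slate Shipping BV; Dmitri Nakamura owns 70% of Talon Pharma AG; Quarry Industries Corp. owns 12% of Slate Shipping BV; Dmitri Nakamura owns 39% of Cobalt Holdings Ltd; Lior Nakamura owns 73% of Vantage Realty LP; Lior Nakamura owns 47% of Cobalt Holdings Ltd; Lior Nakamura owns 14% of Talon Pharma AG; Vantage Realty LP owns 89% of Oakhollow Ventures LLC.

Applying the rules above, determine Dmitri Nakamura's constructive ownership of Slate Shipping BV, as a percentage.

20.9764%

By sibling attribution (R2), Dmitri Nakamura is treated as also owning Lior Nakamura's interest in Vantage Realty LP, giving 27% + 73% = 100%.
By sibling attribution (R2), Dmitri Nakamura is treated as also owning Lior Nakamura's interest in Cobalt Holdings Ltd, giving 39% + 47% = 86%.
By sibling attribution (R2), Dmitri Nakamura is treated as also owning Lior Nakamura's interest in Talon Pharma AG, giving 70% + 14% = 84%.
Chain via Vantage Realty LP → Oakhollow Ventures LLC (R3): 100% × 89% × 17% = 15.13% of Slate Shipping BV.
Chain via Cobalt Holdings Ltd → Silverbay Trust (R3): 86% × 28% × 18% = 4.3344% of Slate Shipping BV.
Chain via Talon Pharma AG → Quarry Industries Corp. (R3): 84% × 15% × 12% = 1.512% of Slate Shipping BV.
Aggregating (R1): 15.13% + 4.3344% + 1.512% = 20.9764%.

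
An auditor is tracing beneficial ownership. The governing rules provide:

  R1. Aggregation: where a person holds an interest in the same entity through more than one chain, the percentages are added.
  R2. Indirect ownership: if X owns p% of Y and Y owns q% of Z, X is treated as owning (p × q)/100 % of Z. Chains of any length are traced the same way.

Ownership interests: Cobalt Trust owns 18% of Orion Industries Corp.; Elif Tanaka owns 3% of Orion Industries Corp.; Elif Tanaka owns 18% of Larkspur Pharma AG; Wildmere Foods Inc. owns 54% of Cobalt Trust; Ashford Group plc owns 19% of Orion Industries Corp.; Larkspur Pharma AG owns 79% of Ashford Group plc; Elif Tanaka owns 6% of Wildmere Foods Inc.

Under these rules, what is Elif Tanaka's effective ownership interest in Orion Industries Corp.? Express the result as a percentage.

Chain via Larkspur Pharma AG → Ashford Group plc (R2): 18% × 79% × 19% = 2.7018% of Orion Industries Corp.
Chain via Wildmere Foods Inc. → Cobalt Trust (R2): 6% × 54% × 18% = 0.5832% of Orion Industries Corp.
Direct interest in Orion Industries Corp: 3%.
Aggregating (R1): 2.7018% + 0.5832% + 3% = 6.285%.

6.285%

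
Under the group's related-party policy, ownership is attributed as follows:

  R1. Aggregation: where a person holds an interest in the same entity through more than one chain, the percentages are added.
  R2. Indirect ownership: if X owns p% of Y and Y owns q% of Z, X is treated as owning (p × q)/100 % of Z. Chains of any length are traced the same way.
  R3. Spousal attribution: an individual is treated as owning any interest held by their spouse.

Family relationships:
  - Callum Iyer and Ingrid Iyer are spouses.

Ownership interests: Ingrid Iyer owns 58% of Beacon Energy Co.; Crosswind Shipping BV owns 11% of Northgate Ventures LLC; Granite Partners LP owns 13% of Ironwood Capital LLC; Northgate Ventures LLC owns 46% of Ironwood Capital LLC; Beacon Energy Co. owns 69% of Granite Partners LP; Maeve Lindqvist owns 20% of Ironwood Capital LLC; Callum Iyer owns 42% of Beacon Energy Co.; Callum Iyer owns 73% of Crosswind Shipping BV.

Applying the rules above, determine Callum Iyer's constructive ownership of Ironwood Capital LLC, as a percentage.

By spousal attribution (R3), Callum Iyer is treated as also owning Ingrid Iyer's interest in Beacon Energy Co, giving 42% + 58% = 100%.
Chain via Beacon Energy Co. → Granite Partners LP (R2): 100% × 69% × 13% = 8.97% of Ironwood Capital LLC.
Chain via Crosswind Shipping BV → Northgate Ventures LLC (R2): 73% × 11% × 46% = 3.6938% of Ironwood Capital LLC.
Aggregating (R1): 8.97% + 3.6938% = 12.6638%.

12.6638%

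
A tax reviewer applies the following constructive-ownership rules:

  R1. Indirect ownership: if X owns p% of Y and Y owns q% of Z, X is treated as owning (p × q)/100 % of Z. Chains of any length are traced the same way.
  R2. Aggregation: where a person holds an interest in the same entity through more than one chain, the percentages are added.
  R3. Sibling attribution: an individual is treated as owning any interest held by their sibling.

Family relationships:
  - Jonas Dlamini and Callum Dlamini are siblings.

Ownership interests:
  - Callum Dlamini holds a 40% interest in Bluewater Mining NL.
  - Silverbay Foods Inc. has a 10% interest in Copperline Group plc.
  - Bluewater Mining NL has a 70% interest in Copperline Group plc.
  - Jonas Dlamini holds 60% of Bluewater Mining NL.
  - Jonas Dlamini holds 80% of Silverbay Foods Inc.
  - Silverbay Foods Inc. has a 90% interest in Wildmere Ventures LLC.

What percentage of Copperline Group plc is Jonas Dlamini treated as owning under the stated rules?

By sibling attribution (R3), Jonas Dlamini is treated as also owning Callum Dlamini's interest in Bluewater Mining NL, giving 60% + 40% = 100%.
Chain via Silverbay Foods Inc. (R1): 80% × 10% = 8% of Copperline Group plc.
Chain via Bluewater Mining NL (R1): 100% × 70% = 70% of Copperline Group plc.
Aggregating (R2): 8% + 70% = 78%.

78%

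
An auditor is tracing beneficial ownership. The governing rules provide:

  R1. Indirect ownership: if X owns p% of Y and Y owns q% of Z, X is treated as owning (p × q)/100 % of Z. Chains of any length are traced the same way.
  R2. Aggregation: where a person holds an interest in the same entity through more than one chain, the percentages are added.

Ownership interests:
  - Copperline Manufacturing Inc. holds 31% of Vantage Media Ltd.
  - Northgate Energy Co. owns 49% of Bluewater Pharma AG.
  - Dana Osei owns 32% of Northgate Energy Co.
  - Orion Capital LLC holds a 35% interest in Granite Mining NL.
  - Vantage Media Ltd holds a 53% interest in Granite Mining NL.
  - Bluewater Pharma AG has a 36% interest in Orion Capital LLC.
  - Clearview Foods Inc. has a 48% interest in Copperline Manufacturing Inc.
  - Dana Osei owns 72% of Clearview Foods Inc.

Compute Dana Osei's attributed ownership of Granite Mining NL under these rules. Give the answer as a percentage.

7.653888%

Chain via Northgate Energy Co. → Bluewater Pharma AG → Orion Capital LLC (R1): 32% × 49% × 36% × 35% = 1.97568% of Granite Mining NL.
Chain via Clearview Foods Inc. → Copperline Manufacturing Inc. → Vantage Media Ltd (R1): 72% × 48% × 31% × 53% = 5.678208% of Granite Mining NL.
Aggregating (R2): 1.97568% + 5.678208% = 7.653888%.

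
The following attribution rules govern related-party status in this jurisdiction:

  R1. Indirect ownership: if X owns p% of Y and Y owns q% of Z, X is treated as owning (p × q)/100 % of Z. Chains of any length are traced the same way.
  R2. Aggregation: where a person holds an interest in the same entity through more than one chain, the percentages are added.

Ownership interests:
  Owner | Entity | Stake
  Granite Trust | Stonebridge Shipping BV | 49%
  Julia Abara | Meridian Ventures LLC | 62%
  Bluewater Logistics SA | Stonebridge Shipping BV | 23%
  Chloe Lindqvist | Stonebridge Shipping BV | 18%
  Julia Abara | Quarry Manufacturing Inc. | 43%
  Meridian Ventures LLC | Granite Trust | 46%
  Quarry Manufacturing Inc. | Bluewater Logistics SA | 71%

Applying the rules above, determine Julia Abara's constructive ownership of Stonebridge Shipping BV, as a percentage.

20.9967%

Chain via Quarry Manufacturing Inc. → Bluewater Logistics SA (R1): 43% × 71% × 23% = 7.0219% of Stonebridge Shipping BV.
Chain via Meridian Ventures LLC → Granite Trust (R1): 62% × 46% × 49% = 13.9748% of Stonebridge Shipping BV.
Aggregating (R2): 7.0219% + 13.9748% = 20.9967%.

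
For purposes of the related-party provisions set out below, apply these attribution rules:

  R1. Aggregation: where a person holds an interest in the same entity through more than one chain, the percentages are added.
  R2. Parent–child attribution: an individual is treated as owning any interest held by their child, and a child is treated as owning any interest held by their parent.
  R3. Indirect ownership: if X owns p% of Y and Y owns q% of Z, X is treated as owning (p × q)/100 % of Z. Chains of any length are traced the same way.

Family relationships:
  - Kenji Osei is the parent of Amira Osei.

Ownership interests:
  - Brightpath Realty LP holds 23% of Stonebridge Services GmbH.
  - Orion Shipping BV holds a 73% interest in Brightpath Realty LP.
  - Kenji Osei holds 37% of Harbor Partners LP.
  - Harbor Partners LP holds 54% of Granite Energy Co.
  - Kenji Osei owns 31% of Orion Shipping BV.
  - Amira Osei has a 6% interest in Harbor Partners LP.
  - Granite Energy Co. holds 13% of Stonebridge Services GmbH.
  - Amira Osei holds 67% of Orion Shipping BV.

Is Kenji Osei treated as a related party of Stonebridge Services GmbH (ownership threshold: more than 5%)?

Yes

By parent–child attribution (R2), Kenji Osei is treated as also owning Amira Osei's interest in Harbor Partners LP, giving 37% + 6% = 43%.
By parent–child attribution (R2), Kenji Osei is treated as also owning Amira Osei's interest in Orion Shipping BV, giving 31% + 67% = 98%.
Chain via Harbor Partners LP → Granite Energy Co. (R3): 43% × 54% × 13% = 3.0186% of Stonebridge Services GmbH.
Chain via Orion Shipping BV → Brightpath Realty LP (R3): 98% × 73% × 23% = 16.4542% of Stonebridge Services GmbH.
Aggregating (R1): 3.0186% + 16.4542% = 19.4728%.
19.4728% exceeds the 5% threshold, so Kenji is a related party to Stonebridge Services GmbH.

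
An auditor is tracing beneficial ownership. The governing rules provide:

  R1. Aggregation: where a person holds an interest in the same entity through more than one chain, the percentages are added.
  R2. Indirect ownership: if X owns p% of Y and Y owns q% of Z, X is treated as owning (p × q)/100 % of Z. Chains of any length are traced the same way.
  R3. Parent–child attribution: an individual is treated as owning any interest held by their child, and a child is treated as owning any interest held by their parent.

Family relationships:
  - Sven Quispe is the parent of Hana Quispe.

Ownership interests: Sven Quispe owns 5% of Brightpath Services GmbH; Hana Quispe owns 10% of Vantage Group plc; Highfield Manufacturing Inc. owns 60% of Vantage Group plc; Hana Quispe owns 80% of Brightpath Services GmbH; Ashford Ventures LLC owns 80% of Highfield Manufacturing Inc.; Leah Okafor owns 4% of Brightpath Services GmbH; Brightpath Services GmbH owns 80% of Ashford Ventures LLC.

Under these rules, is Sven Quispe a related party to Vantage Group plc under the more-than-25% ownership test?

By parent–child attribution (R3), Sven Quispe is treated as also owning Hana Quispe's interest in Brightpath Services GmbH, giving 5% + 80% = 85%.
By parent–child attribution (R3), Sven Quispe is treated as owning Hana Quispe's 10% interest in Vantage Group plc.
Chain via Brightpath Services GmbH → Ashford Ventures LLC → Highfield Manufacturing Inc. (R2): 85% × 80% × 80% × 60% = 32.64% of Vantage Group plc.
Direct interest in Vantage Group plc: 10%.
Aggregating (R1): 32.64% + 10% = 42.64%.
42.64% exceeds the 25% threshold, so Sven is a related party to Vantage Group plc.

Yes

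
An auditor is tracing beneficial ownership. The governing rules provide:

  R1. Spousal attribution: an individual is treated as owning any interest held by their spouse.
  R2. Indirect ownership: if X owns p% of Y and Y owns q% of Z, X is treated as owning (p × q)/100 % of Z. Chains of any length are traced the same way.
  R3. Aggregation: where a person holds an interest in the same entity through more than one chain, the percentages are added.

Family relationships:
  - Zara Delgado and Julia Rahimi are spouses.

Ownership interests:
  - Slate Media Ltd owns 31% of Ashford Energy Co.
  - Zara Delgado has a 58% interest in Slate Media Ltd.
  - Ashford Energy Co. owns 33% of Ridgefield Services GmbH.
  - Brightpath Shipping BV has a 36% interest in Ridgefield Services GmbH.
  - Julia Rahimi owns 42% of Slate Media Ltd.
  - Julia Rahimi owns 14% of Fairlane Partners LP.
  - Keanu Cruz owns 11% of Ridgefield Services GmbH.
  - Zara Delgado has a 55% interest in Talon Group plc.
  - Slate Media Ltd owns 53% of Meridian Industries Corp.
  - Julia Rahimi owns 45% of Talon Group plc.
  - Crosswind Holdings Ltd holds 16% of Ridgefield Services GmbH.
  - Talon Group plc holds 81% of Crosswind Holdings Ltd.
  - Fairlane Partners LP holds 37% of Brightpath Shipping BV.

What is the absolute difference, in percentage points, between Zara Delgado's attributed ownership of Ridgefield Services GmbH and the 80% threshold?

54.9452

By spousal attribution (R1), Zara Delgado is treated as also owning Julia Rahimi's interest in Talon Group plc, giving 55% + 45% = 100%.
By spousal attribution (R1), Zara Delgado is treated as also owning Julia Rahimi's interest in Slate Media Ltd, giving 58% + 42% = 100%.
By spousal attribution (R1), Zara Delgado is treated as owning Julia Rahimi's 14% interest in Fairlane Partners LP.
Chain via Talon Group plc → Crosswind Holdings Ltd (R2): 100% × 81% × 16% = 12.96% of Ridgefield Services GmbH.
Chain via Slate Media Ltd → Ashford Energy Co. (R2): 100% × 31% × 33% = 10.23% of Ridgefield Services GmbH.
Chain via Fairlane Partners LP → Brightpath Shipping BV (R2): 14% × 37% × 36% = 1.8648% of Ridgefield Services GmbH.
Aggregating (R3): 12.96% + 10.23% + 1.8648% = 25.0548%.
25.0548% falls short of the 80% threshold by 54.9452 percentage points.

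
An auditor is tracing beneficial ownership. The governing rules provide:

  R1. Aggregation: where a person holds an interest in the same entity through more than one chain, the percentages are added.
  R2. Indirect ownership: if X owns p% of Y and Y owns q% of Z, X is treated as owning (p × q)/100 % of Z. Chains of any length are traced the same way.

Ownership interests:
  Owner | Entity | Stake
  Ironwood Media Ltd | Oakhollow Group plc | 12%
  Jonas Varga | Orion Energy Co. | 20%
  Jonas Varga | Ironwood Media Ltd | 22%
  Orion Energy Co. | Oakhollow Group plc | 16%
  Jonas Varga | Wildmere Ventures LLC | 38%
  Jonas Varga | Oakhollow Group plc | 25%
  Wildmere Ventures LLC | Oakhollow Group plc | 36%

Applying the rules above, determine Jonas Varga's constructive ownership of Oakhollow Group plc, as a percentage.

Chain via Wildmere Ventures LLC (R2): 38% × 36% = 13.68% of Oakhollow Group plc.
Chain via Ironwood Media Ltd (R2): 22% × 12% = 2.64% of Oakhollow Group plc.
Chain via Orion Energy Co. (R2): 20% × 16% = 3.2% of Oakhollow Group plc.
Direct interest in Oakhollow Group plc: 25%.
Aggregating (R1): 13.68% + 2.64% + 3.2% + 25% = 44.52%.

44.52%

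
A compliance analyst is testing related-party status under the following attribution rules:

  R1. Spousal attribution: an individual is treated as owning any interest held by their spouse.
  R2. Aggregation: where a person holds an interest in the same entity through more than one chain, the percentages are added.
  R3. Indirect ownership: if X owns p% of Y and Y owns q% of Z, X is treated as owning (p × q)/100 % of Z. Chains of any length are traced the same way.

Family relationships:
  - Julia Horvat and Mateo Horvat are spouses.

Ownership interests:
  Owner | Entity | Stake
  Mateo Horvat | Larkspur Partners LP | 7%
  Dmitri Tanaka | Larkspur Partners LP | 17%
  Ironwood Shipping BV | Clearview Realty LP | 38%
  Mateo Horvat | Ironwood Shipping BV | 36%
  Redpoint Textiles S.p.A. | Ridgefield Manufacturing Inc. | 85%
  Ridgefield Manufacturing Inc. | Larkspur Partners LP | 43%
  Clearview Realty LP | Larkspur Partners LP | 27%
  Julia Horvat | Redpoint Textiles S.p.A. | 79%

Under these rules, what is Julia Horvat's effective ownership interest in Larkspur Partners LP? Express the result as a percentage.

39.5681%

By spousal attribution (R1), Julia Horvat is treated as owning Mateo Horvat's 36% interest in Ironwood Shipping BV.
By spousal attribution (R1), Julia Horvat is treated as owning Mateo Horvat's 7% interest in Larkspur Partners LP.
Chain via Redpoint Textiles S.p.A. → Ridgefield Manufacturing Inc. (R3): 79% × 85% × 43% = 28.8745% of Larkspur Partners LP.
Chain via Ironwood Shipping BV → Clearview Realty LP (R3): 36% × 38% × 27% = 3.6936% of Larkspur Partners LP.
Direct interest in Larkspur Partners LP: 7%.
Aggregating (R2): 28.8745% + 3.6936% + 7% = 39.5681%.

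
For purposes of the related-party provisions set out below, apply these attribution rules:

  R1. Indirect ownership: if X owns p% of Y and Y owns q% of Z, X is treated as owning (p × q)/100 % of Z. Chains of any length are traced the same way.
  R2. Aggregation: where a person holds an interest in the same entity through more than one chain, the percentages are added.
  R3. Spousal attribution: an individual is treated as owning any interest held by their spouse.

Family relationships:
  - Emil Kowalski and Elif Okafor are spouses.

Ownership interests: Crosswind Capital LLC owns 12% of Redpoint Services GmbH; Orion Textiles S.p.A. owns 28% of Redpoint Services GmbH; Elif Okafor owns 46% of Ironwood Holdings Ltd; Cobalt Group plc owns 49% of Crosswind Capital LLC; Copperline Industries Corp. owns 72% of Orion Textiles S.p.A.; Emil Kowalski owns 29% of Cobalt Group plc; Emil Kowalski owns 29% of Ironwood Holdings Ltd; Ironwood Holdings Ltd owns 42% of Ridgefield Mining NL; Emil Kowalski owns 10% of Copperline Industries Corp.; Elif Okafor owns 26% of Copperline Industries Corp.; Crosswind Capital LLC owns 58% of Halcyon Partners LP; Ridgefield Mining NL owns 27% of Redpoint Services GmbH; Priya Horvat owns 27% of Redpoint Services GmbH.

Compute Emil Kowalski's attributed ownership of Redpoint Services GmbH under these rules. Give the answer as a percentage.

17.4678%

By spousal attribution (R3), Emil Kowalski is treated as also owning Elif Okafor's interest in Ironwood Holdings Ltd, giving 29% + 46% = 75%.
By spousal attribution (R3), Emil Kowalski is treated as also owning Elif Okafor's interest in Copperline Industries Corp, giving 10% + 26% = 36%.
Chain via Ironwood Holdings Ltd → Ridgefield Mining NL (R1): 75% × 42% × 27% = 8.505% of Redpoint Services GmbH.
Chain via Copperline Industries Corp. → Orion Textiles S.p.A. (R1): 36% × 72% × 28% = 7.2576% of Redpoint Services GmbH.
Chain via Cobalt Group plc → Crosswind Capital LLC (R1): 29% × 49% × 12% = 1.7052% of Redpoint Services GmbH.
Aggregating (R2): 8.505% + 7.2576% + 1.7052% = 17.4678%.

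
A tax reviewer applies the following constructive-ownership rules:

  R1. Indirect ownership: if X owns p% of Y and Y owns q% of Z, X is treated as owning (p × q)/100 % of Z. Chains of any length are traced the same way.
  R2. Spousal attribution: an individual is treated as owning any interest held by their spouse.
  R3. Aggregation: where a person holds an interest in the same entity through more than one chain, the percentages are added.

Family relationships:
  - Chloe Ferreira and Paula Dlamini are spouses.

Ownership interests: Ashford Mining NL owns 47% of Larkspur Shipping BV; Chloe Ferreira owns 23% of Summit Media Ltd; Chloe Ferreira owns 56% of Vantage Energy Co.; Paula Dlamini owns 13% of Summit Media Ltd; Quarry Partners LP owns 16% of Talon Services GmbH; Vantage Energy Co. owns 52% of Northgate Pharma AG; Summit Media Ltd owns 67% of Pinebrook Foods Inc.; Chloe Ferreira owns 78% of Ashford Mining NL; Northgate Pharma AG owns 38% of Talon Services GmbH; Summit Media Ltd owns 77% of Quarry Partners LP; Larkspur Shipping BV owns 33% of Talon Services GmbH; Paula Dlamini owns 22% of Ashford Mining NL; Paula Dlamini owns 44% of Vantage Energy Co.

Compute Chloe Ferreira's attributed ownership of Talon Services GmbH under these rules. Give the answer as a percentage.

By spousal attribution (R2), Chloe Ferreira is treated as also owning Paula Dlamini's interest in Ashford Mining NL, giving 78% + 22% = 100%.
By spousal attribution (R2), Chloe Ferreira is treated as also owning Paula Dlamini's interest in Vantage Energy Co, giving 56% + 44% = 100%.
By spousal attribution (R2), Chloe Ferreira is treated as also owning Paula Dlamini's interest in Summit Media Ltd, giving 23% + 13% = 36%.
Chain via Ashford Mining NL → Larkspur Shipping BV (R1): 100% × 47% × 33% = 15.51% of Talon Services GmbH.
Chain via Vantage Energy Co. → Northgate Pharma AG (R1): 100% × 52% × 38% = 19.76% of Talon Services GmbH.
Chain via Summit Media Ltd → Quarry Partners LP (R1): 36% × 77% × 16% = 4.4352% of Talon Services GmbH.
Aggregating (R3): 15.51% + 19.76% + 4.4352% = 39.7052%.

39.7052%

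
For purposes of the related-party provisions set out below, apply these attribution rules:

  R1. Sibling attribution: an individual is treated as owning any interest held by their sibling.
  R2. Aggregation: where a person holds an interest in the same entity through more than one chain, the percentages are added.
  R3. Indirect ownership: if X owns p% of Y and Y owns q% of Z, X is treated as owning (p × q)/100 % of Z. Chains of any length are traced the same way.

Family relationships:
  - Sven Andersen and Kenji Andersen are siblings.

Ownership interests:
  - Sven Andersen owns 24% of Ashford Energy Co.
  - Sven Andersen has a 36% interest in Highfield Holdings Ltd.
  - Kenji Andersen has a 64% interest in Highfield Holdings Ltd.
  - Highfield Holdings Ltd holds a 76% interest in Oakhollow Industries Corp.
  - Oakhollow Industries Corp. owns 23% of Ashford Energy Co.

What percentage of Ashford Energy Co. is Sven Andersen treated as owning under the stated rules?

By sibling attribution (R1), Sven Andersen is treated as also owning Kenji Andersen's interest in Highfield Holdings Ltd, giving 36% + 64% = 100%.
Chain via Highfield Holdings Ltd → Oakhollow Industries Corp. (R3): 100% × 76% × 23% = 17.48% of Ashford Energy Co.
Direct interest in Ashford Energy Co: 24%.
Aggregating (R2): 17.48% + 24% = 41.48%.

41.48%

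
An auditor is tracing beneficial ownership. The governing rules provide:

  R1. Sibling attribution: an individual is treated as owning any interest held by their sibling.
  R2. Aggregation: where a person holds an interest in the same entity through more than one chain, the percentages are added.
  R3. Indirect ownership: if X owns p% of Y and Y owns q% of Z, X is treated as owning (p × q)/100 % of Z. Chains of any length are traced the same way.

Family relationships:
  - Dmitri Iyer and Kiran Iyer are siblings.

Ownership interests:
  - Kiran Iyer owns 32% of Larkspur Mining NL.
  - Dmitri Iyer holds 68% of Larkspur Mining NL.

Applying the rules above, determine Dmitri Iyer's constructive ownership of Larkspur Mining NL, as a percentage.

100%

By sibling attribution (R1), Dmitri Iyer is treated as also owning Kiran Iyer's interest in Larkspur Mining NL, giving 68% + 32% = 100%.
Direct interest in Larkspur Mining NL: 100%.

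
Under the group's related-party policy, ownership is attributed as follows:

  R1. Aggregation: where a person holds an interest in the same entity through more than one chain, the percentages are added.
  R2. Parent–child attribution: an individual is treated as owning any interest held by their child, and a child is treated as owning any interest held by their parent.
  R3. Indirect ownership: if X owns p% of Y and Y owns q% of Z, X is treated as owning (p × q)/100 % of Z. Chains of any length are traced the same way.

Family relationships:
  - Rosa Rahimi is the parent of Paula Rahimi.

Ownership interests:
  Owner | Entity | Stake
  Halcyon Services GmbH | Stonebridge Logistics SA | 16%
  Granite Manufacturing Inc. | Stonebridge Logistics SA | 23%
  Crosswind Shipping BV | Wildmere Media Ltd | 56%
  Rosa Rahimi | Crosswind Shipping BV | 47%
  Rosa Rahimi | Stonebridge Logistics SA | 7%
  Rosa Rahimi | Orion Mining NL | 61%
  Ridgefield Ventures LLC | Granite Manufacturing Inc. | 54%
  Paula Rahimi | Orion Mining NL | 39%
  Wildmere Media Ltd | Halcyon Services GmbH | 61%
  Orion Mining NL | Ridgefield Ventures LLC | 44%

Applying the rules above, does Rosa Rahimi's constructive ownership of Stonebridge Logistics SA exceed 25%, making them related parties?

No

By parent–child attribution (R2), Rosa Rahimi is treated as also owning Paula Rahimi's interest in Orion Mining NL, giving 61% + 39% = 100%.
Chain via Orion Mining NL → Ridgefield Ventures LLC → Granite Manufacturing Inc. (R3): 100% × 44% × 54% × 23% = 5.4648% of Stonebridge Logistics SA.
Chain via Crosswind Shipping BV → Wildmere Media Ltd → Halcyon Services GmbH (R3): 47% × 56% × 61% × 16% = 2.568832% of Stonebridge Logistics SA.
Direct interest in Stonebridge Logistics SA: 7%.
Aggregating (R1): 5.4648% + 2.568832% + 7% = 15.033632%.
15.033632% does not exceed the 25% threshold, so Rosa is not a related party to Stonebridge Logistics SA.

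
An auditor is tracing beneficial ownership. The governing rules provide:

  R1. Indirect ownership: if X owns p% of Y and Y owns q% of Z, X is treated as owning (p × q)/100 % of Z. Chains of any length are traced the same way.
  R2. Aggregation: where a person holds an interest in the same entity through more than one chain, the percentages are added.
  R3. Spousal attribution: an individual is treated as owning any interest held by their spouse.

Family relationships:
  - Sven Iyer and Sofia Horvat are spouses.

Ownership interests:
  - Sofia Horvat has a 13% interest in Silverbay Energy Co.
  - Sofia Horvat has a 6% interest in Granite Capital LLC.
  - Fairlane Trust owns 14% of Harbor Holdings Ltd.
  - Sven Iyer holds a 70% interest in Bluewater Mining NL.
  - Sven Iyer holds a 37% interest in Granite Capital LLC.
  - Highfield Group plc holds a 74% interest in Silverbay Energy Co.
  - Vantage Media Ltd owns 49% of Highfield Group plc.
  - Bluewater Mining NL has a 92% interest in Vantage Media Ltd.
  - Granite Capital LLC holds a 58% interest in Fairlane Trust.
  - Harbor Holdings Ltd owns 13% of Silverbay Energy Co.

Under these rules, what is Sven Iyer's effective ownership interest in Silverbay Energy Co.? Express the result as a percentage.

36.805348%

By spousal attribution (R3), Sven Iyer is treated as also owning Sofia Horvat's interest in Granite Capital LLC, giving 37% + 6% = 43%.
By spousal attribution (R3), Sven Iyer is treated as owning Sofia Horvat's 13% interest in Silverbay Energy Co.
Chain via Bluewater Mining NL → Vantage Media Ltd → Highfield Group plc (R1): 70% × 92% × 49% × 74% = 23.35144% of Silverbay Energy Co.
Chain via Granite Capital LLC → Fairlane Trust → Harbor Holdings Ltd (R1): 43% × 58% × 14% × 13% = 0.453908% of Silverbay Energy Co.
Direct interest in Silverbay Energy Co: 13%.
Aggregating (R2): 23.35144% + 0.453908% + 13% = 36.805348%.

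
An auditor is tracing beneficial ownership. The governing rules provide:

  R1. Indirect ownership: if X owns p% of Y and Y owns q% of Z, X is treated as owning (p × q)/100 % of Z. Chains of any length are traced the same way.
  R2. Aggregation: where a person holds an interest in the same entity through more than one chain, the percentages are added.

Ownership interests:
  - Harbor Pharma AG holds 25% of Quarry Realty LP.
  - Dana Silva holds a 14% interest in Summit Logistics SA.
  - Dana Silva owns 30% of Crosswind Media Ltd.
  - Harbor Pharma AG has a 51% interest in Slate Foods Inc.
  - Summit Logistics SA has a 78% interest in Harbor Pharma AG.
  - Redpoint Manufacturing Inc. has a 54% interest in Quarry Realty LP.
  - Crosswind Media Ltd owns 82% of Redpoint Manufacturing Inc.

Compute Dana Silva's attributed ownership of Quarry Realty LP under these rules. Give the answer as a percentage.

Chain via Summit Logistics SA → Harbor Pharma AG (R1): 14% × 78% × 25% = 2.73% of Quarry Realty LP.
Chain via Crosswind Media Ltd → Redpoint Manufacturing Inc. (R1): 30% × 82% × 54% = 13.284% of Quarry Realty LP.
Aggregating (R2): 2.73% + 13.284% = 16.014%.

16.014%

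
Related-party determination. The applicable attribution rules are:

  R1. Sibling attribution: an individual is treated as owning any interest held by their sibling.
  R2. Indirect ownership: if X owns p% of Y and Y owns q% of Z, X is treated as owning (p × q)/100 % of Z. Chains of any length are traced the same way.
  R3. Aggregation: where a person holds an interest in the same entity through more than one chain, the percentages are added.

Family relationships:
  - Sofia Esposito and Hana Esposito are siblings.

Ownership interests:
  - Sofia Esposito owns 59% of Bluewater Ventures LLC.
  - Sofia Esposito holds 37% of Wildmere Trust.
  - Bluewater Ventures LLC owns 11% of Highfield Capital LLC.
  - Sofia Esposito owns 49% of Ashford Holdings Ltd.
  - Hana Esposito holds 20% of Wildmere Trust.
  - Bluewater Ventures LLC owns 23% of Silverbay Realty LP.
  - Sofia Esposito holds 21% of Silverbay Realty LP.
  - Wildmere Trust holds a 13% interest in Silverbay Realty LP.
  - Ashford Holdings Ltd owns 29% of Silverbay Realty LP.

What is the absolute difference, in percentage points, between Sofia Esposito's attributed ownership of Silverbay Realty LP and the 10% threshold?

By sibling attribution (R1), Sofia Esposito is treated as also owning Hana Esposito's interest in Wildmere Trust, giving 37% + 20% = 57%.
Chain via Bluewater Ventures LLC (R2): 59% × 23% = 13.57% of Silverbay Realty LP.
Chain via Wildmere Trust (R2): 57% × 13% = 7.41% of Silverbay Realty LP.
Chain via Ashford Holdings Ltd (R2): 49% × 29% = 14.21% of Silverbay Realty LP.
Direct interest in Silverbay Realty LP: 21%.
Aggregating (R3): 13.57% + 7.41% + 14.21% + 21% = 56.19%.
56.19% exceeds the 10% threshold by 46.19 percentage points.

46.19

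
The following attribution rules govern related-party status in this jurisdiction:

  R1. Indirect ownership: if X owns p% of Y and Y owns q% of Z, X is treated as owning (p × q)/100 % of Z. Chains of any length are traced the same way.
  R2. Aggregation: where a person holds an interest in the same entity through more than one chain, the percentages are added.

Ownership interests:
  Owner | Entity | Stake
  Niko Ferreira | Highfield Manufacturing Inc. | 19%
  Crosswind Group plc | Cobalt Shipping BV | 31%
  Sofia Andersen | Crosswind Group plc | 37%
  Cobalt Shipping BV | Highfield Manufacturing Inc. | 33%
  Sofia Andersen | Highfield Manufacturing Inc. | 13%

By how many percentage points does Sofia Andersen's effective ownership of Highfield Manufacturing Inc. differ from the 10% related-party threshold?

Chain via Crosswind Group plc → Cobalt Shipping BV (R1): 37% × 31% × 33% = 3.7851% of Highfield Manufacturing Inc.
Direct interest in Highfield Manufacturing Inc: 13%.
Aggregating (R2): 3.7851% + 13% = 16.7851%.
16.7851% exceeds the 10% threshold by 6.7851 percentage points.

6.7851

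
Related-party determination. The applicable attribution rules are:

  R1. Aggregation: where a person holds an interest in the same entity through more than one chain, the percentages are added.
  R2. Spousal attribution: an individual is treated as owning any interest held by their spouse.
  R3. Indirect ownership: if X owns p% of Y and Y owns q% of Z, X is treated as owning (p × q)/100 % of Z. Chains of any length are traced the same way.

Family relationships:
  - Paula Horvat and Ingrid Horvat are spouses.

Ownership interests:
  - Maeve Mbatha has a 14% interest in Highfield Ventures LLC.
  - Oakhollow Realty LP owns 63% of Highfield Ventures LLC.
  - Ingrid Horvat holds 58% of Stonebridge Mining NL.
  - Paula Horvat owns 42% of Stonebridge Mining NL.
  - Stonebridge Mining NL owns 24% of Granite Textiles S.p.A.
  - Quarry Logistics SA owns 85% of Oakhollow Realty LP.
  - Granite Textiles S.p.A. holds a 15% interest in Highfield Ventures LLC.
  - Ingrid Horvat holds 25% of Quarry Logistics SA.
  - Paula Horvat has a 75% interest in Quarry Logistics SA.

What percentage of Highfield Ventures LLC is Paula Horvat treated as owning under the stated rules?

57.15%

By spousal attribution (R2), Paula Horvat is treated as also owning Ingrid Horvat's interest in Quarry Logistics SA, giving 75% + 25% = 100%.
By spousal attribution (R2), Paula Horvat is treated as also owning Ingrid Horvat's interest in Stonebridge Mining NL, giving 42% + 58% = 100%.
Chain via Quarry Logistics SA → Oakhollow Realty LP (R3): 100% × 85% × 63% = 53.55% of Highfield Ventures LLC.
Chain via Stonebridge Mining NL → Granite Textiles S.p.A. (R3): 100% × 24% × 15% = 3.6% of Highfield Ventures LLC.
Aggregating (R1): 53.55% + 3.6% = 57.15%.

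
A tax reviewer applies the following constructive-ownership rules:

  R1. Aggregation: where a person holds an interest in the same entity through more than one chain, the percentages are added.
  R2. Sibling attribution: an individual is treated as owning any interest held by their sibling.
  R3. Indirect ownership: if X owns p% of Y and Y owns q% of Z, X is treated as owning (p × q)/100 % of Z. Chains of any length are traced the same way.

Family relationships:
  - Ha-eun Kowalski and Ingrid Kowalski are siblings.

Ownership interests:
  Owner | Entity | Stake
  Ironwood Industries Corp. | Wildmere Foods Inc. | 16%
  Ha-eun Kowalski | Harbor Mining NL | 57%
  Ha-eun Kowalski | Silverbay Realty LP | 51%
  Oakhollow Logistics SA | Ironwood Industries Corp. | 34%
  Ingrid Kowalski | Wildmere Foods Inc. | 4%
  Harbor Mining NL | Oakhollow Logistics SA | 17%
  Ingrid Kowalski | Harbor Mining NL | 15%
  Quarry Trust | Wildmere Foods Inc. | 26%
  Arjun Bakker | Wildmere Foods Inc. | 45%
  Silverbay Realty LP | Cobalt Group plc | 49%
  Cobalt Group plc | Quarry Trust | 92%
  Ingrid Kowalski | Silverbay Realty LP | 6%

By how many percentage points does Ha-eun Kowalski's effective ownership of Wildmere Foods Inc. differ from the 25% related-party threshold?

13.653288

By sibling attribution (R2), Ha-eun Kowalski is treated as also owning Ingrid Kowalski's interest in Silverbay Realty LP, giving 51% + 6% = 57%.
By sibling attribution (R2), Ha-eun Kowalski is treated as also owning Ingrid Kowalski's interest in Harbor Mining NL, giving 57% + 15% = 72%.
By sibling attribution (R2), Ha-eun Kowalski is treated as owning Ingrid Kowalski's 4% interest in Wildmere Foods Inc.
Chain via Silverbay Realty LP → Cobalt Group plc → Quarry Trust (R3): 57% × 49% × 92% × 26% = 6.680856% of Wildmere Foods Inc.
Chain via Harbor Mining NL → Oakhollow Logistics SA → Ironwood Industries Corp. (R3): 72% × 17% × 34% × 16% = 0.665856% of Wildmere Foods Inc.
Direct interest in Wildmere Foods Inc: 4%.
Aggregating (R1): 6.680856% + 0.665856% + 4% = 11.346712%.
11.346712% falls short of the 25% threshold by 13.653288 percentage points.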